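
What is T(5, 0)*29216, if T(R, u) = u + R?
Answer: 146080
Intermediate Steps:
T(R, u) = R + u
T(5, 0)*29216 = (5 + 0)*29216 = 5*29216 = 146080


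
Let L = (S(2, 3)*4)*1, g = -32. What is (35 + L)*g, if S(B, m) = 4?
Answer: -1632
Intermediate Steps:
L = 16 (L = (4*4)*1 = 16*1 = 16)
(35 + L)*g = (35 + 16)*(-32) = 51*(-32) = -1632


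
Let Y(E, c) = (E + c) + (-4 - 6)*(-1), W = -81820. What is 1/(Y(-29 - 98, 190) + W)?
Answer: -1/81747 ≈ -1.2233e-5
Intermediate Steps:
Y(E, c) = 10 + E + c (Y(E, c) = (E + c) - 10*(-1) = (E + c) + 10 = 10 + E + c)
1/(Y(-29 - 98, 190) + W) = 1/((10 + (-29 - 98) + 190) - 81820) = 1/((10 - 127 + 190) - 81820) = 1/(73 - 81820) = 1/(-81747) = -1/81747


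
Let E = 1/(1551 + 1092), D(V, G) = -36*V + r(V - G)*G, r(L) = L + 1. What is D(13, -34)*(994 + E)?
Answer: -1839000100/881 ≈ -2.0874e+6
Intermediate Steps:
r(L) = 1 + L
D(V, G) = -36*V + G*(1 + V - G) (D(V, G) = -36*V + (1 + (V - G))*G = -36*V + (1 + V - G)*G = -36*V + G*(1 + V - G))
E = 1/2643 ≈ 0.00037836
D(13, -34)*(994 + E) = (-36*13 - 34*(1 + 13 - 1*(-34)))*(994 + 1/2643) = (-468 - 34*(1 + 13 + 34))*(2627143/2643) = (-468 - 34*48)*(2627143/2643) = (-468 - 1632)*(2627143/2643) = -2100*2627143/2643 = -1839000100/881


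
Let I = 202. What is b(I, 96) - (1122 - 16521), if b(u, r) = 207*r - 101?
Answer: 35170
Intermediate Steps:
b(u, r) = -101 + 207*r
b(I, 96) - (1122 - 16521) = (-101 + 207*96) - (1122 - 16521) = (-101 + 19872) - 1*(-15399) = 19771 + 15399 = 35170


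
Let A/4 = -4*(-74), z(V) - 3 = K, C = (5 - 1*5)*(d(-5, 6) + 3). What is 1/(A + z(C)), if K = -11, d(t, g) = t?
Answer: 1/1176 ≈ 0.00085034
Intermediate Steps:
C = 0 (C = (5 - 1*5)*(-5 + 3) = (5 - 5)*(-2) = 0*(-2) = 0)
z(V) = -8 (z(V) = 3 - 11 = -8)
A = 1184 (A = 4*(-4*(-74)) = 4*296 = 1184)
1/(A + z(C)) = 1/(1184 - 8) = 1/1176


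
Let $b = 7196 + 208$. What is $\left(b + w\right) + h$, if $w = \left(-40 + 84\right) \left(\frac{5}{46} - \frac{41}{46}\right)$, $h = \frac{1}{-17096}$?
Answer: $\frac{2897771977}{393208} \approx 7369.6$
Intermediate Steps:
$b = 7404$
$h = - \frac{1}{17096} \approx -5.8493 \cdot 10^{-5}$
$w = - \frac{792}{23}$ ($w = 44 \left(5 \cdot \frac{1}{46} - \frac{41}{46}\right) = 44 \left(\frac{5}{46} - \frac{41}{46}\right) = 44 \left(- \frac{18}{23}\right) = - \frac{792}{23} \approx -34.435$)
$\left(b + w\right) + h = \left(7404 - \frac{792}{23}\right) - \frac{1}{17096} = \frac{169500}{23} - \frac{1}{17096} = \frac{2897771977}{393208}$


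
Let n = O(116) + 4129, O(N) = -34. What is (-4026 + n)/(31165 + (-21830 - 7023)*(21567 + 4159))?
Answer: -69/742241113 ≈ -9.2962e-8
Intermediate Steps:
n = 4095 (n = -34 + 4129 = 4095)
(-4026 + n)/(31165 + (-21830 - 7023)*(21567 + 4159)) = (-4026 + 4095)/(31165 + (-21830 - 7023)*(21567 + 4159)) = 69/(31165 - 28853*25726) = 69/(31165 - 742272278) = 69/(-742241113) = 69*(-1/742241113) = -69/742241113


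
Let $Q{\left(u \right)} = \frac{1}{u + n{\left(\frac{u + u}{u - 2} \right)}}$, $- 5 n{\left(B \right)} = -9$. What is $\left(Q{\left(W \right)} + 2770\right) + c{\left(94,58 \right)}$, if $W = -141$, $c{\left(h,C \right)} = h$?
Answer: $\frac{1993339}{696} \approx 2864.0$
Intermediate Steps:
$n{\left(B \right)} = \frac{9}{5}$ ($n{\left(B \right)} = \left(- \frac{1}{5}\right) \left(-9\right) = \frac{9}{5}$)
$Q{\left(u \right)} = \frac{1}{\frac{9}{5} + u}$ ($Q{\left(u \right)} = \frac{1}{u + \frac{9}{5}} = \frac{1}{\frac{9}{5} + u}$)
$\left(Q{\left(W \right)} + 2770\right) + c{\left(94,58 \right)} = \left(\frac{5}{9 + 5 \left(-141\right)} + 2770\right) + 94 = \left(\frac{5}{9 - 705} + 2770\right) + 94 = \left(\frac{5}{-696} + 2770\right) + 94 = \left(5 \left(- \frac{1}{696}\right) + 2770\right) + 94 = \left(- \frac{5}{696} + 2770\right) + 94 = \frac{1927915}{696} + 94 = \frac{1993339}{696}$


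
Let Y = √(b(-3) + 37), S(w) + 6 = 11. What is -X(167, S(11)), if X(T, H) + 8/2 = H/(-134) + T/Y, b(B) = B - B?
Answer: 541/134 - 167*√37/37 ≈ -23.417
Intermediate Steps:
b(B) = 0
S(w) = 5 (S(w) = -6 + 11 = 5)
Y = √37 (Y = √(0 + 37) = √37 ≈ 6.0828)
X(T, H) = -4 - H/134 + T*√37/37 (X(T, H) = -4 + (H/(-134) + T/(√37)) = -4 + (H*(-1/134) + T*(√37/37)) = -4 + (-H/134 + T*√37/37) = -4 - H/134 + T*√37/37)
-X(167, S(11)) = -(-4 - 1/134*5 + (1/37)*167*√37) = -(-4 - 5/134 + 167*√37/37) = -(-541/134 + 167*√37/37) = 541/134 - 167*√37/37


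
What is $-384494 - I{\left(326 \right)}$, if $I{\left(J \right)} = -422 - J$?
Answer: $-383746$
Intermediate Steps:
$-384494 - I{\left(326 \right)} = -384494 - \left(-422 - 326\right) = -384494 - -748 = -384494 + 748 = -383746$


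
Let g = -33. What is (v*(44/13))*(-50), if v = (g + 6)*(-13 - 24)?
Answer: -2197800/13 ≈ -1.6906e+5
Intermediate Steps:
v = 999 (v = (-33 + 6)*(-13 - 24) = -27*(-37) = 999)
(v*(44/13))*(-50) = (999*(44/13))*(-50) = (43956/13)*(-50) = -2197800/13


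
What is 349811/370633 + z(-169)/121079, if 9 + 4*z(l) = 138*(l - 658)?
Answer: 18159552403/25643356004 ≈ 0.70816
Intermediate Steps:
z(l) = -90813/4 + 69*l/2 (z(l) = -9/4 + (138*(l - 658))/4 = -9/4 + (138*(-658 + l))/4 = -9/4 + (-90804 + 138*l)/4 = -9/4 + (-22701 + 69*l/2) = -90813/4 + 69*l/2)
349811/370633 + z(-169)/121079 = 349811/370633 + (-90813/4 + (69/2)*(-169))/121079 = 349811*(1/370633) + (-90813/4 - 11661/2)*(1/121079) = 349811/370633 - 114135/4*1/121079 = 349811/370633 - 16305/69188 = 18159552403/25643356004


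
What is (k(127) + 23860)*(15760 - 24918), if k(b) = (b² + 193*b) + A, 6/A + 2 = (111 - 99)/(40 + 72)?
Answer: -31305084456/53 ≈ -5.9066e+8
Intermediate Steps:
A = -168/53 (A = 6/(-2 + (111 - 99)/(40 + 72)) = 6/(-2 + 12/112) = 6/(-2 + 12*(1/112)) = 6/(-2 + 3/28) = 6/(-53/28) = 6*(-28/53) = -168/53 ≈ -3.1698)
k(b) = -168/53 + b² + 193*b (k(b) = (b² + 193*b) - 168/53 = -168/53 + b² + 193*b)
(k(127) + 23860)*(15760 - 24918) = ((-168/53 + 127² + 193*127) + 23860)*(15760 - 24918) = ((-168/53 + 16129 + 24511) + 23860)*(-9158) = (2153752/53 + 23860)*(-9158) = (3418332/53)*(-9158) = -31305084456/53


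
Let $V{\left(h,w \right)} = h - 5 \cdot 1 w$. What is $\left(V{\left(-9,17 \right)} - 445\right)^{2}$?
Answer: $290521$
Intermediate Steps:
$V{\left(h,w \right)} = h - 5 w$
$\left(V{\left(-9,17 \right)} - 445\right)^{2} = \left(\left(-9 - 85\right) - 445\right)^{2} = \left(-94 - 445\right)^{2} = \left(-539\right)^{2} = 290521$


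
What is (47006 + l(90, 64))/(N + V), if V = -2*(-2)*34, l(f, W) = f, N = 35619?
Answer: 47096/35755 ≈ 1.3172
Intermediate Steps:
V = 136 (V = 4*34 = 136)
(47006 + l(90, 64))/(N + V) = (47006 + 90)/(35619 + 136) = 47096/35755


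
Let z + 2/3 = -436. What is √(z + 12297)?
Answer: √106743/3 ≈ 108.91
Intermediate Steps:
z = -1310/3 (z = -⅔ - 436 = -1310/3 ≈ -436.67)
√(z + 12297) = √(-1310/3 + 12297) = √(35581/3) = √106743/3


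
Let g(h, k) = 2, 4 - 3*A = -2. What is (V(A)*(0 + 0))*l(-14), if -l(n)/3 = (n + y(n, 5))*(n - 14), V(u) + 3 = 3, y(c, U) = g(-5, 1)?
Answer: 0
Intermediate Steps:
A = 2 (A = 4/3 - ⅓*(-2) = 4/3 + ⅔ = 2)
y(c, U) = 2
V(u) = 0 (V(u) = -3 + 3 = 0)
l(n) = -3*(-14 + n)*(2 + n) (l(n) = -3*(n + 2)*(n - 14) = -3*(2 + n)*(-14 + n) = -3*(-14 + n)*(2 + n))
(V(A)*(0 + 0))*l(-14) = (0*(0 + 0))*(84 - 3*(-14)² + 36*(-14)) = (0*0)*(84 - 3*196 - 504) = 0*(84 - 588 - 504) = 0*(-1008) = 0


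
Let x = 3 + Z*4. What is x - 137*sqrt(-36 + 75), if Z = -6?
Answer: -21 - 137*sqrt(39) ≈ -876.56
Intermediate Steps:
x = -21 (x = 3 - 6*4 = 3 - 24 = -21)
x - 137*sqrt(-36 + 75) = -21 - 137*sqrt(-36 + 75) = -21 - 137*sqrt(39)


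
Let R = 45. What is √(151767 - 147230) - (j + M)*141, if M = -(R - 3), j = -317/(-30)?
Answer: 44321/10 + √4537 ≈ 4499.5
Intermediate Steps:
j = 317/30 (j = -317*(-1/30) = 317/30 ≈ 10.567)
M = -42 (M = -(45 - 3) = -1*42 = -42)
√(151767 - 147230) - (j + M)*141 = √(151767 - 147230) - (317/30 - 42)*141 = √4537 - (-943)*141/30 = √4537 - 1*(-44321/10) = √4537 + 44321/10 = 44321/10 + √4537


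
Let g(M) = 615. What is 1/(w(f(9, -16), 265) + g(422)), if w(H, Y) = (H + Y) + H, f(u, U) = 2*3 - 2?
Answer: 1/888 ≈ 0.0011261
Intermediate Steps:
f(u, U) = 4 (f(u, U) = 6 - 2 = 4)
w(H, Y) = Y + 2*H
1/(w(f(9, -16), 265) + g(422)) = 1/((265 + 2*4) + 615) = 1/((265 + 8) + 615) = 1/(273 + 615) = 1/888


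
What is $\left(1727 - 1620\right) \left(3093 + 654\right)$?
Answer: $400929$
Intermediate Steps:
$\left(1727 - 1620\right) \left(3093 + 654\right) = \left(1727 - 1620\right) 3747 = 107 \cdot 3747 = 400929$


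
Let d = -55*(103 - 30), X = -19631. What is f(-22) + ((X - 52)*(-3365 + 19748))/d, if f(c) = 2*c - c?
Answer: 322378259/4015 ≈ 80294.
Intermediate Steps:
d = -4015 (d = -55*73 = -4015)
f(c) = c
f(-22) + ((X - 52)*(-3365 + 19748))/d = -22 + ((-19631 - 52)*(-3365 + 19748))/(-4015) = -22 - 19683*16383*(-1/4015) = -22 - 322466589*(-1/4015) = -22 + 322466589/4015 = 322378259/4015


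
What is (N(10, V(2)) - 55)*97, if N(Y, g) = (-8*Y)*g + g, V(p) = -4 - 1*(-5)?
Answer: -12998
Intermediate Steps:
V(p) = 1 (V(p) = -4 + 5 = 1)
N(Y, g) = g - 8*Y*g (N(Y, g) = -8*Y*g + g = g - 8*Y*g)
(N(10, V(2)) - 55)*97 = (1*(1 - 8*10) - 55)*97 = (1*(1 - 80) - 55)*97 = (1*(-79) - 55)*97 = (-79 - 55)*97 = -134*97 = -12998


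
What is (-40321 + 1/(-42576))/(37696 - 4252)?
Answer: -1716706897/1423911744 ≈ -1.2056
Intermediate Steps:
(-40321 + 1/(-42576))/(37696 - 4252) = (-40321 - 1/42576)/33444 = -1716706897/42576*1/33444 = -1716706897/1423911744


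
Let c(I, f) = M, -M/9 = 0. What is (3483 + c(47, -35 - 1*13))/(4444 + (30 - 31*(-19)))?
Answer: 3483/5063 ≈ 0.68793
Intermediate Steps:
M = 0 (M = -9*0 = 0)
c(I, f) = 0
(3483 + c(47, -35 - 1*13))/(4444 + (30 - 31*(-19))) = (3483 + 0)/(4444 + (30 - 31*(-19))) = 3483/(4444 + (30 + 589)) = 3483/(4444 + 619) = 3483/5063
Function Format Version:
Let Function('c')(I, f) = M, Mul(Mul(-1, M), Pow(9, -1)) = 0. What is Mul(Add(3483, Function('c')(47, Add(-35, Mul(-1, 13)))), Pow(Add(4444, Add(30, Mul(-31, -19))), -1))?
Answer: Rational(3483, 5063) ≈ 0.68793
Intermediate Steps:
M = 0 (M = Mul(-9, 0) = 0)
Function('c')(I, f) = 0
Mul(Add(3483, Function('c')(47, Add(-35, Mul(-1, 13)))), Pow(Add(4444, Add(30, Mul(-31, -19))), -1)) = Mul(Add(3483, 0), Pow(Add(4444, Add(30, Mul(-31, -19))), -1)) = Mul(3483, Pow(Add(4444, Add(30, 589)), -1)) = Mul(3483, Pow(Add(4444, 619), -1)) = Mul(3483, Pow(5063, -1)) = Mul(3483, Rational(1, 5063)) = Rational(3483, 5063)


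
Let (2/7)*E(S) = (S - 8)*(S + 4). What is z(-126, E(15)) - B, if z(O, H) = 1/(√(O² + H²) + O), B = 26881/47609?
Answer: -3325058215/5895089207 + 2*√18985/123823 ≈ -0.56181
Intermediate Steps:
B = 26881/47609 (B = 26881*(1/47609) = 26881/47609 ≈ 0.56462)
E(S) = 7*(-8 + S)*(4 + S)/2 (E(S) = 7*((S - 8)*(S + 4))/2 = 7*((-8 + S)*(4 + S))/2 = 7*(-8 + S)*(4 + S)/2)
z(O, H) = 1/(O + √(H² + O²)) (z(O, H) = 1/(√(H² + O²) + O) = 1/(O + √(H² + O²)))
z(-126, E(15)) - B = 1/(-126 + √((-112 - 14*15 + (7/2)*15²)² + (-126)²)) - 1*26881/47609 = 1/(-126 + √((-112 - 210 + (7/2)*225)² + 15876)) - 26881/47609 = 1/(-126 + √((-112 - 210 + 1575/2)² + 15876)) - 26881/47609 = 1/(-126 + √((931/2)² + 15876)) - 26881/47609 = 1/(-126 + √(866761/4 + 15876)) - 26881/47609 = 1/(-126 + √(930265/4)) - 26881/47609 = 1/(-126 + 7*√18985/2) - 26881/47609 = -26881/47609 + 1/(-126 + 7*√18985/2)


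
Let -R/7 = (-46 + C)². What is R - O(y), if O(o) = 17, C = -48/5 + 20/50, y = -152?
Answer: -533657/25 ≈ -21346.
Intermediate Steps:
C = -46/5 (C = -48*⅕ + 20*(1/50) = -48/5 + ⅖ = -46/5 ≈ -9.2000)
R = -533232/25 (R = -7*(-46 - 46/5)² = -7*(-276/5)² = -7*76176/25 = -533232/25 ≈ -21329.)
R - O(y) = -533232/25 - 1*17 = -533232/25 - 17 = -533657/25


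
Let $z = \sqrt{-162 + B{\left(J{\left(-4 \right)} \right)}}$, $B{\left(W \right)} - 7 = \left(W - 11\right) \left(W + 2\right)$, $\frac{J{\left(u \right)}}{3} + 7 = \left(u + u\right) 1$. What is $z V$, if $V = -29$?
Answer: $- 29 \sqrt{2253} \approx -1376.5$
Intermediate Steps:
$J{\left(u \right)} = -21 + 6 u$ ($J{\left(u \right)} = -21 + 3 \left(u + u\right) 1 = -21 + 3 \cdot 2 u 1 = -21 + 3 \cdot 2 u = -21 + 6 u$)
$B{\left(W \right)} = 7 + \left(-11 + W\right) \left(2 + W\right)$ ($B{\left(W \right)} = 7 + \left(W - 11\right) \left(W + 2\right) = 7 + \left(-11 + W\right) \left(2 + W\right)$)
$z = \sqrt{2253}$ ($z = \sqrt{-162 - \left(15 - \left(-21 + 6 \left(-4\right)\right)^{2} + 9 \left(-21 + 6 \left(-4\right)\right)\right)} = \sqrt{-162 - \left(15 - \left(-21 - 24\right)^{2} + 9 \left(-21 - 24\right)\right)} = \sqrt{-162 - \left(-390 - 2025\right)} = \sqrt{-162 + \left(-15 + 2025 + 405\right)} = \sqrt{-162 + 2415} = \sqrt{2253} \approx 47.466$)
$z V = \sqrt{2253} \left(-29\right) = - 29 \sqrt{2253}$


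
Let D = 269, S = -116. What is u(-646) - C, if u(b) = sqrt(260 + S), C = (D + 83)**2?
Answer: -123892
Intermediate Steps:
C = 123904 (C = (269 + 83)**2 = 352**2 = 123904)
u(b) = 12 (u(b) = sqrt(260 - 116) = sqrt(144) = 12)
u(-646) - C = 12 - 1*123904 = 12 - 123904 = -123892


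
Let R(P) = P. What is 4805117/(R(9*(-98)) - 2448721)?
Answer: -4805117/2449603 ≈ -1.9616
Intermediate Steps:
4805117/(R(9*(-98)) - 2448721) = 4805117/(9*(-98) - 2448721) = 4805117/(-882 - 2448721) = 4805117/(-2449603) = 4805117*(-1/2449603) = -4805117/2449603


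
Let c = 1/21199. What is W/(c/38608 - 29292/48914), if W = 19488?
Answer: -390088488000271872/11987033204375 ≈ -32543.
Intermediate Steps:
c = 1/21199 ≈ 4.7172e-5
W/(c/38608 - 29292/48914) = 19488/((1/21199)/38608 - 29292/48914) = 19488/((1/21199)*(1/38608) - 29292*1/48914) = 19488/(1/818450992 - 14646/24457) = 19488/(-11987033204375/20016855911344) = 19488*(-20016855911344/11987033204375) = -390088488000271872/11987033204375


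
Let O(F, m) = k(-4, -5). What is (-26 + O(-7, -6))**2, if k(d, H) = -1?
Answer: 729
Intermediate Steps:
O(F, m) = -1
(-26 + O(-7, -6))**2 = (-26 - 1)**2 = (-27)**2 = 729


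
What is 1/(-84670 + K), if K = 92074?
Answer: 1/7404 ≈ 0.00013506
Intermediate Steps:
1/(-84670 + K) = 1/(-84670 + 92074) = 1/7404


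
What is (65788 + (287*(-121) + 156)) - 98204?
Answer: -66987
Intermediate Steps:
(65788 + (287*(-121) + 156)) - 98204 = (65788 + (-34727 + 156)) - 98204 = (65788 - 34571) - 98204 = 31217 - 98204 = -66987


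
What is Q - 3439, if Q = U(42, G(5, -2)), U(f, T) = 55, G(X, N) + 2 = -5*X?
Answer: -3384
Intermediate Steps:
G(X, N) = -2 - 5*X
Q = 55
Q - 3439 = 55 - 3439 = -3384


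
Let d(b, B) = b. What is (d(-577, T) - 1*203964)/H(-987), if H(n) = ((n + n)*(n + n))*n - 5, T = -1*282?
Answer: 204541/3846019217 ≈ 5.3183e-5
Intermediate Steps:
T = -282
H(n) = -5 + 4*n**3 (H(n) = ((2*n)*(2*n))*n - 5 = (4*n**2)*n - 5 = 4*n**3 - 5 = -5 + 4*n**3)
(d(-577, T) - 1*203964)/H(-987) = (-577 - 1*203964)/(-5 + 4*(-987)**3) = (-577 - 203964)/(-5 + 4*(-961504803)) = -204541/(-5 - 3846019212) = -204541/(-3846019217) = -204541*(-1/3846019217) = 204541/3846019217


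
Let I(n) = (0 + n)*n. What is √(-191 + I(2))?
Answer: I*√187 ≈ 13.675*I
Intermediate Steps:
I(n) = n² (I(n) = n*n = n²)
√(-191 + I(2)) = √(-191 + 2²) = √(-191 + 4) = √(-187) = I*√187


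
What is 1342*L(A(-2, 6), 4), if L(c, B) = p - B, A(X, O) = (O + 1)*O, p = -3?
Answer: -9394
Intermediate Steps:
A(X, O) = O*(1 + O) (A(X, O) = (1 + O)*O = O*(1 + O))
L(c, B) = -3 - B
1342*L(A(-2, 6), 4) = 1342*(-3 - 1*4) = 1342*(-3 - 4) = 1342*(-7) = -9394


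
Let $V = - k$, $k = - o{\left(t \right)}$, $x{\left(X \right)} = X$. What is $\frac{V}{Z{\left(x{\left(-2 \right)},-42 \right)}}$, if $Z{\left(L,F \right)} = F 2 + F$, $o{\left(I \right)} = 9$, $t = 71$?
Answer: $- \frac{1}{14} \approx -0.071429$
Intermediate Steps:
$Z{\left(L,F \right)} = 3 F$ ($Z{\left(L,F \right)} = 2 F + F = 3 F$)
$k = -9$ ($k = \left(-1\right) 9 = -9$)
$V = 9$ ($V = \left(-1\right) \left(-9\right) = 9$)
$\frac{V}{Z{\left(x{\left(-2 \right)},-42 \right)}} = \frac{9}{3 \left(-42\right)} = \frac{9}{-126} = 9 \left(- \frac{1}{126}\right) = - \frac{1}{14}$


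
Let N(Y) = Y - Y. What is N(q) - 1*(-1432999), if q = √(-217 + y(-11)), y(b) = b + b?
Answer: 1432999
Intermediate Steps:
y(b) = 2*b
q = I*√239 (q = √(-217 + 2*(-11)) = √(-217 - 22) = √(-239) = I*√239 ≈ 15.46*I)
N(Y) = 0
N(q) - 1*(-1432999) = 0 - 1*(-1432999) = 0 + 1432999 = 1432999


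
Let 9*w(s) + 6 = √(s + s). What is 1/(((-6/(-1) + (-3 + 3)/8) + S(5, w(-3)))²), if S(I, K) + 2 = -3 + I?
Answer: 1/36 ≈ 0.027778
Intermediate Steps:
w(s) = -⅔ + √2*√s/9 (w(s) = -⅔ + √(s + s)/9 = -⅔ + √(2*s)/9 = -⅔ + (√2*√s)/9 = -⅔ + √2*√s/9)
S(I, K) = -5 + I (S(I, K) = -2 + (-3 + I) = -5 + I)
1/(((-6/(-1) + (-3 + 3)/8) + S(5, w(-3)))²) = 1/(((-6/(-1) + (-3 + 3)/8) + (-5 + 5))²) = 1/(((-6*(-1) + 0*(⅛)) + 0)²) = 1/(((6 + 0) + 0)²) = 1/((6 + 0)²) = 1/(6²) = 1/36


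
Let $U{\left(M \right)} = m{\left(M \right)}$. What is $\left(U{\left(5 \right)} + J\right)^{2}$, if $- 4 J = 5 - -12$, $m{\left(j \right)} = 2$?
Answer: $\frac{81}{16} \approx 5.0625$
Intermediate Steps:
$U{\left(M \right)} = 2$
$J = - \frac{17}{4}$ ($J = - \frac{5 - -12}{4} = - \frac{5 + 12}{4} = \left(- \frac{1}{4}\right) 17 = - \frac{17}{4} \approx -4.25$)
$\left(U{\left(5 \right)} + J\right)^{2} = \left(2 - \frac{17}{4}\right)^{2} = \left(- \frac{9}{4}\right)^{2} = \frac{81}{16}$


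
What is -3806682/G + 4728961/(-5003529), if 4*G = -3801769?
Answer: 58208957791103/19022261442801 ≈ 3.0600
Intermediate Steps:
G = -3801769/4 (G = (¼)*(-3801769) = -3801769/4 ≈ -9.5044e+5)
-3806682/G + 4728961/(-5003529) = -3806682/(-3801769/4) + 4728961/(-5003529) = -3806682*(-4/3801769) + 4728961*(-1/5003529) = 15226728/3801769 - 4728961/5003529 = 58208957791103/19022261442801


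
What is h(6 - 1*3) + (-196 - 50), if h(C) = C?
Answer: -243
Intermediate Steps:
h(6 - 1*3) + (-196 - 50) = (6 - 1*3) + (-196 - 50) = (6 - 3) - 246 = 3 - 246 = -243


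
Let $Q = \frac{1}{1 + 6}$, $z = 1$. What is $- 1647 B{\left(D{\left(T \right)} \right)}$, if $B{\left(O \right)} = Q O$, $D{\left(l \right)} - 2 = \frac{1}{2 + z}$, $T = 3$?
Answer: $-549$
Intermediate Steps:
$D{\left(l \right)} = \frac{7}{3}$ ($D{\left(l \right)} = 2 + \frac{1}{2 + 1} = 2 + \frac{1}{3} = \frac{7}{3}$)
$Q = \frac{1}{7} \approx 0.14286$
$B{\left(O \right)} = \frac{O}{7}$
$- 1647 B{\left(D{\left(T \right)} \right)} = - 1647 \cdot \frac{1}{7} \cdot \frac{7}{3} = \left(-1647\right) \frac{1}{3} = -549$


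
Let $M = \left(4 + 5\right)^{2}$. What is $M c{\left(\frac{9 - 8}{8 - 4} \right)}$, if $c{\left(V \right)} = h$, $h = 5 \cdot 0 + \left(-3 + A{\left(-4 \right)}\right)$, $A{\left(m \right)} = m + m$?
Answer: $-891$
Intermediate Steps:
$A{\left(m \right)} = 2 m$
$M = 81$ ($M = 9^{2} = 81$)
$h = -11$ ($h = 5 \cdot 0 + \left(-3 + 2 \left(-4\right)\right) = 0 - 11 = -11$)
$c{\left(V \right)} = -11$
$M c{\left(\frac{9 - 8}{8 - 4} \right)} = 81 \left(-11\right) = -891$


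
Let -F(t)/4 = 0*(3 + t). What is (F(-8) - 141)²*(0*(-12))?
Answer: 0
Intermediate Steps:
F(t) = 0 (F(t) = -0*(3 + t) = -4*0 = 0)
(F(-8) - 141)²*(0*(-12)) = (0 - 141)²*(0*(-12)) = (-141)²*0 = 19881*0 = 0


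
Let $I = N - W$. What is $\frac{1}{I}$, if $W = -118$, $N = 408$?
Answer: $\frac{1}{526} \approx 0.0019011$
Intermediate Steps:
$I = 526$ ($I = 408 - -118 = 408 + 118 = 526$)
$\frac{1}{I} = \frac{1}{526}$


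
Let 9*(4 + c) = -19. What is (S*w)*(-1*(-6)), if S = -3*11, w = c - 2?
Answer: 1606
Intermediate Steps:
c = -55/9 (c = -4 + (1/9)*(-19) = -4 - 19/9 = -55/9 ≈ -6.1111)
w = -73/9 (w = -55/9 - 2 = -73/9 ≈ -8.1111)
S = -33
(S*w)*(-1*(-6)) = (-33*(-73/9))*(-1*(-6)) = (803/3)*6 = 1606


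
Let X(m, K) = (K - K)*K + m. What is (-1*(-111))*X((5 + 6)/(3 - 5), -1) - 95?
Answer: -1411/2 ≈ -705.50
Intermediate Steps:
X(m, K) = m (X(m, K) = 0*K + m = 0 + m = m)
(-1*(-111))*X((5 + 6)/(3 - 5), -1) - 95 = (-1*(-111))*((5 + 6)/(3 - 5)) - 95 = 111*(11/(-2)) - 95 = 111*(11*(-½)) - 95 = 111*(-11/2) - 95 = -1221/2 - 95 = -1411/2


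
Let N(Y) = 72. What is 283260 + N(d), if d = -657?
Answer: 283332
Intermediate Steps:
283260 + N(d) = 283260 + 72 = 283332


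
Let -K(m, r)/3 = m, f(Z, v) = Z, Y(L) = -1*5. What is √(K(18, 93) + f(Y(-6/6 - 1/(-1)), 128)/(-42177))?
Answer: I*√96060352881/42177 ≈ 7.3485*I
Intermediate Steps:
Y(L) = -5
K(m, r) = -3*m
√(K(18, 93) + f(Y(-6/6 - 1/(-1)), 128)/(-42177)) = √(-3*18 - 5/(-42177)) = √(-54 - 5*(-1/42177)) = √(-54 + 5/42177) = √(-2277553/42177) = I*√96060352881/42177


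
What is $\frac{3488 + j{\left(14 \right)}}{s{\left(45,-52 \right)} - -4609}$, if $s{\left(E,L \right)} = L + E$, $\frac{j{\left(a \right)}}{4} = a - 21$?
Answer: $\frac{1730}{2301} \approx 0.75185$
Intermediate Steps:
$j{\left(a \right)} = -84 + 4 a$ ($j{\left(a \right)} = 4 \left(a - 21\right) = 4 \left(-21 + a\right) = -84 + 4 a$)
$s{\left(E,L \right)} = E + L$
$\frac{3488 + j{\left(14 \right)}}{s{\left(45,-52 \right)} - -4609} = \frac{3488 + \left(-84 + 4 \cdot 14\right)}{\left(45 - 52\right) - -4609} = \frac{3488 + \left(-84 + 56\right)}{-7 + 4609} = \frac{3488 - 28}{4602} = 3460 \cdot \frac{1}{4602} = \frac{1730}{2301}$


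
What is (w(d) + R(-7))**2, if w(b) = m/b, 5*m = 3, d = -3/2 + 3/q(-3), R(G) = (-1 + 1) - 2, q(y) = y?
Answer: 3136/625 ≈ 5.0176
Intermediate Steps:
R(G) = -2 (R(G) = 0 - 2 = -2)
d = -5/2 (d = -3/2 + 3/(-3) = -3*1/2 + 3*(-1/3) = -3/2 - 1 = -5/2 ≈ -2.5000)
m = 3/5 (m = (1/5)*3 = 3/5 ≈ 0.60000)
w(b) = 3/(5*b)
(w(d) + R(-7))**2 = (3/(5*(-5/2)) - 2)**2 = ((3/5)*(-2/5) - 2)**2 = (-6/25 - 2)**2 = (-56/25)**2 = 3136/625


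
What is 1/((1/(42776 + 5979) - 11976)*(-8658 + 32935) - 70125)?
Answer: -48755/14178513536858 ≈ -3.4387e-9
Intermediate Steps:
1/((1/(42776 + 5979) - 11976)*(-8658 + 32935) - 70125) = 1/((1/48755 - 11976)*24277 - 70125) = 1/(-583889879/48755*24277 - 70125) = 1/(-14175094592483/48755 - 70125) = 1/(-14178513536858/48755) = -48755/14178513536858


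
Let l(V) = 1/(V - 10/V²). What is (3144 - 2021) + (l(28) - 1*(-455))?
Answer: 17312630/10971 ≈ 1578.0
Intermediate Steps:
l(V) = 1/(V - 10/V²)
(3144 - 2021) + (l(28) - 1*(-455)) = (3144 - 2021) + (28²/(-10 + 28³) - 1*(-455)) = 1123 + (784/(-10 + 21952) + 455) = 1123 + (784/21942 + 455) = 1123 + (784*(1/21942) + 455) = 1123 + (392/10971 + 455) = 1123 + 4992197/10971 = 17312630/10971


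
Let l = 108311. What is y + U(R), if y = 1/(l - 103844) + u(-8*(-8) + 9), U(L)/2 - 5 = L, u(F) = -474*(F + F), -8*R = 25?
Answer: -1236470063/17868 ≈ -69200.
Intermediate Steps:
R = -25/8 (R = -⅛*25 = -25/8 ≈ -3.1250)
u(F) = -948*F
U(L) = 10 + 2*L
y = -309134267/4467 (y = 1/(108311 - 103844) - 948*(-8*(-8) + 9) = 1/4467 - 948*(64 + 9) = 1/4467 - 948*73 = 1/4467 - 69204 = -309134267/4467 ≈ -69204.)
y + U(R) = -309134267/4467 + (10 + 2*(-25/8)) = -309134267/4467 + (10 - 25/4) = -309134267/4467 + 15/4 = -1236470063/17868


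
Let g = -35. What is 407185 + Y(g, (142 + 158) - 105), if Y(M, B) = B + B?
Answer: 407575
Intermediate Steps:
Y(M, B) = 2*B
407185 + Y(g, (142 + 158) - 105) = 407185 + 2*((142 + 158) - 105) = 407185 + 2*(300 - 105) = 407185 + 2*195 = 407185 + 390 = 407575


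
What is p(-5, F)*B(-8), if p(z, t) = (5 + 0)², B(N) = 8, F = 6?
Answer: 200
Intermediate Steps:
p(z, t) = 25 (p(z, t) = 5² = 25)
p(-5, F)*B(-8) = 25*8 = 200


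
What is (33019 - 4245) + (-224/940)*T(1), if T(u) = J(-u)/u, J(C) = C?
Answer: 6761946/235 ≈ 28774.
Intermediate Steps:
T(u) = -1 (T(u) = (-u)/u = -1)
(33019 - 4245) + (-224/940)*T(1) = (33019 - 4245) - 224/940*(-1) = 28774 - 224*1/940*(-1) = 28774 - 56/235*(-1) = 28774 + 56/235 = 6761946/235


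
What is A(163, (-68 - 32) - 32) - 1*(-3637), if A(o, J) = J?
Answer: 3505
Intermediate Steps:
A(163, (-68 - 32) - 32) - 1*(-3637) = ((-68 - 32) - 32) - 1*(-3637) = (-100 - 32) + 3637 = -132 + 3637 = 3505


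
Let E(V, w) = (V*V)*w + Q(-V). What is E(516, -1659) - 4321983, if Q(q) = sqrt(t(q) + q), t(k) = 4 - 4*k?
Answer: -446040687 + 4*sqrt(97) ≈ -4.4604e+8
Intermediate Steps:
Q(q) = sqrt(4 - 3*q) (Q(q) = sqrt((4 - 4*q) + q) = sqrt(4 - 3*q))
E(V, w) = sqrt(4 + 3*V) + w*V**2 (E(V, w) = (V*V)*w + sqrt(4 - (-3)*V) = V**2*w + sqrt(4 + 3*V) = w*V**2 + sqrt(4 + 3*V) = sqrt(4 + 3*V) + w*V**2)
E(516, -1659) - 4321983 = (sqrt(4 + 3*516) - 1659*516**2) - 4321983 = (sqrt(4 + 1548) - 1659*266256) - 4321983 = (sqrt(1552) - 441718704) - 4321983 = (4*sqrt(97) - 441718704) - 4321983 = (-441718704 + 4*sqrt(97)) - 4321983 = -446040687 + 4*sqrt(97)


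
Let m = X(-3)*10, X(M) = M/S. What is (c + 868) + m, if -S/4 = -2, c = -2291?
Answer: -5707/4 ≈ -1426.8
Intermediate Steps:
S = 8 (S = -4*(-2) = 8)
X(M) = M/8
m = -15/4 (m = ((⅛)*(-3))*10 = -3/8*10 = -15/4 ≈ -3.7500)
(c + 868) + m = (-2291 + 868) - 15/4 = -1423 - 15/4 = -5707/4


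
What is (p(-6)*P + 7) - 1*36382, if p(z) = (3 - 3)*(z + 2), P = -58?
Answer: -36375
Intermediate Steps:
p(z) = 0 (p(z) = 0*(2 + z) = 0)
(p(-6)*P + 7) - 1*36382 = (0*(-58) + 7) - 1*36382 = (0 + 7) - 36382 = 7 - 36382 = -36375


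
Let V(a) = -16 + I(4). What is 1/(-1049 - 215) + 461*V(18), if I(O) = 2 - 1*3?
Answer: -9905969/1264 ≈ -7837.0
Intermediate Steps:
I(O) = -1 (I(O) = 2 - 3 = -1)
V(a) = -17 (V(a) = -16 - 1 = -17)
1/(-1049 - 215) + 461*V(18) = 1/(-1049 - 215) + 461*(-17) = 1/(-1264) - 7837 = -1/1264 - 7837 = -9905969/1264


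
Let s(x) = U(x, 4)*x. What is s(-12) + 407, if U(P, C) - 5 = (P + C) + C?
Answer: 395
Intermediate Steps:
U(P, C) = 5 + P + 2*C (U(P, C) = 5 + ((P + C) + C) = 5 + ((C + P) + C) = 5 + (P + 2*C) = 5 + P + 2*C)
s(x) = x*(13 + x) (s(x) = (5 + x + 2*4)*x = (5 + x + 8)*x = (13 + x)*x = x*(13 + x))
s(-12) + 407 = -12*(13 - 12) + 407 = -12*1 + 407 = -12 + 407 = 395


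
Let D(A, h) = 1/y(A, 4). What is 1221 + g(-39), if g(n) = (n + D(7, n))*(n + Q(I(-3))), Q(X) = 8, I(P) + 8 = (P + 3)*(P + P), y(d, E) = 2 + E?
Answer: 14549/6 ≈ 2424.8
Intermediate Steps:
D(A, h) = ⅙ (D(A, h) = 1/(2 + 4) = 1/6 = ⅙)
I(P) = -8 + 2*P*(3 + P) (I(P) = -8 + (P + 3)*(P + P) = -8 + (3 + P)*(2*P) = -8 + 2*P*(3 + P))
g(n) = (8 + n)*(⅙ + n) (g(n) = (n + ⅙)*(n + 8) = (⅙ + n)*(8 + n) = (8 + n)*(⅙ + n))
1221 + g(-39) = 1221 + (4/3 + (-39)² + (49/6)*(-39)) = 1221 + (4/3 + 1521 - 637/2) = 1221 + 7223/6 = 14549/6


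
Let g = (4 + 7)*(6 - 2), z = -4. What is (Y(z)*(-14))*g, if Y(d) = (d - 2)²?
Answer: -22176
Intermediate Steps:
g = 44 (g = 11*4 = 44)
Y(d) = (-2 + d)²
(Y(z)*(-14))*g = ((-2 - 4)²*(-14))*44 = ((-6)²*(-14))*44 = (36*(-14))*44 = -504*44 = -22176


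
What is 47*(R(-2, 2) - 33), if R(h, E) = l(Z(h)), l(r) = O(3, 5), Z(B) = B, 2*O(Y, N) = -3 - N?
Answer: -1739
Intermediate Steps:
O(Y, N) = -3/2 - N/2 (O(Y, N) = (-3 - N)/2 = -3/2 - N/2)
l(r) = -4 (l(r) = -3/2 - ½*5 = -3/2 - 5/2 = -4)
R(h, E) = -4
47*(R(-2, 2) - 33) = 47*(-4 - 33) = 47*(-37) = -1739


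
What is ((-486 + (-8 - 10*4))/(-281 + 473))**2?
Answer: 7921/1024 ≈ 7.7354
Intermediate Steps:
((-486 + (-8 - 10*4))/(-281 + 473))**2 = ((-486 + (-8 - 40))/192)**2 = ((-486 - 48)*(1/192))**2 = (-534*1/192)**2 = (-89/32)**2 = 7921/1024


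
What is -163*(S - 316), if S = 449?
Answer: -21679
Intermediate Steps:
-163*(S - 316) = -163*(449 - 316) = -163*133 = -21679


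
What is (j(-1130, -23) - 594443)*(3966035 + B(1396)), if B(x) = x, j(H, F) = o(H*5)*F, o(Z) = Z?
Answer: -1842843927483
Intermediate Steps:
j(H, F) = 5*F*H (j(H, F) = (H*5)*F = (5*H)*F = 5*F*H)
(j(-1130, -23) - 594443)*(3966035 + B(1396)) = (5*(-23)*(-1130) - 594443)*(3966035 + 1396) = (129950 - 594443)*3967431 = -464493*3967431 = -1842843927483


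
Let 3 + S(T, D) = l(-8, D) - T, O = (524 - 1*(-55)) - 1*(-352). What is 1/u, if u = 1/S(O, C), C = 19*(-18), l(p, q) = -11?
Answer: -945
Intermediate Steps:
C = -342
O = 931 (O = (524 + 55) + 352 = 579 + 352 = 931)
S(T, D) = -14 - T (S(T, D) = -3 + (-11 - T) = -14 - T)
u = -1/945 (u = 1/(-14 - 1*931) = 1/(-14 - 931) = 1/(-945) = -1/945 ≈ -0.0010582)
1/u = 1/(-1/945) = -945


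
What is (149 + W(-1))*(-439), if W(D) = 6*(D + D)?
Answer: -60143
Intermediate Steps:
W(D) = 12*D (W(D) = 6*(2*D) = 12*D)
(149 + W(-1))*(-439) = (149 + 12*(-1))*(-439) = (149 - 12)*(-439) = 137*(-439) = -60143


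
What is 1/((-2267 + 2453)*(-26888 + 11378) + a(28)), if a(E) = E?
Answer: -1/2884832 ≈ -3.4664e-7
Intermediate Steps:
1/((-2267 + 2453)*(-26888 + 11378) + a(28)) = 1/((-2267 + 2453)*(-26888 + 11378) + 28) = 1/(186*(-15510) + 28) = 1/(-2884860 + 28) = 1/(-2884832) = -1/2884832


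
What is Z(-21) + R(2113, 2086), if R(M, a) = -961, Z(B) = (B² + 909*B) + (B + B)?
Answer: -19651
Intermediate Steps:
Z(B) = B² + 911*B (Z(B) = (B² + 909*B) + 2*B = B² + 911*B)
Z(-21) + R(2113, 2086) = -21*(911 - 21) - 961 = -21*890 - 961 = -18690 - 961 = -19651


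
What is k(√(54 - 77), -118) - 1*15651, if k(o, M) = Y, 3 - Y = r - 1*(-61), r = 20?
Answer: -15729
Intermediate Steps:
Y = -78 (Y = 3 - (20 - 1*(-61)) = 3 - (20 + 61) = 3 - 1*81 = 3 - 81 = -78)
k(o, M) = -78
k(√(54 - 77), -118) - 1*15651 = -78 - 1*15651 = -78 - 15651 = -15729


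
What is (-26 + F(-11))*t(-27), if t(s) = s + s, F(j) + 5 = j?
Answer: 2268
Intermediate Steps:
F(j) = -5 + j
t(s) = 2*s
(-26 + F(-11))*t(-27) = (-26 + (-5 - 11))*(2*(-27)) = (-26 - 16)*(-54) = -42*(-54) = 2268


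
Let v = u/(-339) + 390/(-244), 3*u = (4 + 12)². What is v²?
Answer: 52691825209/15394357476 ≈ 3.4228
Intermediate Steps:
u = 256/3 (u = (4 + 12)²/3 = (⅓)*16² = (⅓)*256 = 256/3 ≈ 85.333)
v = -229547/124074 (v = (256/3)/(-339) + 390/(-244) = (256/3)*(-1/339) + 390*(-1/244) = -256/1017 - 195/122 = -229547/124074 ≈ -1.8501)
v² = (-229547/124074)² = 52691825209/15394357476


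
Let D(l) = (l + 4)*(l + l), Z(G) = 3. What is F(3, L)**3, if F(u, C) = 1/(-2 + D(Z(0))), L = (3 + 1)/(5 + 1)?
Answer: 1/64000 ≈ 1.5625e-5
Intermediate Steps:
D(l) = 2*l*(4 + l) (D(l) = (4 + l)*(2*l) = 2*l*(4 + l))
L = 2/3 (L = 4/6 = 4*(1/6) = 2/3 ≈ 0.66667)
F(u, C) = 1/40 (F(u, C) = 1/(-2 + 2*3*(4 + 3)) = 1/(-2 + 2*3*7) = 1/(-2 + 42) = 1/40)
F(3, L)**3 = (1/40)**3 = 1/64000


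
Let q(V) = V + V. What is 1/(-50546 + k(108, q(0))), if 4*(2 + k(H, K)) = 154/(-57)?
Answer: -114/5762549 ≈ -1.9783e-5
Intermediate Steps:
q(V) = 2*V
k(H, K) = -305/114 (k(H, K) = -2 + (154/(-57))/4 = -2 + (154*(-1/57))/4 = -2 + (¼)*(-154/57) = -2 - 77/114 = -305/114)
1/(-50546 + k(108, q(0))) = 1/(-50546 - 305/114) = 1/(-5762549/114) = -114/5762549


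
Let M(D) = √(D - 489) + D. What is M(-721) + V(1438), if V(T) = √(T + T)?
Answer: -721 + 2*√719 + 11*I*√10 ≈ -667.37 + 34.785*I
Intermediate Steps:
V(T) = √2*√T (V(T) = √(2*T) = √2*√T)
M(D) = D + √(-489 + D) (M(D) = √(-489 + D) + D = D + √(-489 + D))
M(-721) + V(1438) = (-721 + √(-489 - 721)) + √2*√1438 = (-721 + √(-1210)) + 2*√719 = (-721 + 11*I*√10) + 2*√719 = -721 + 2*√719 + 11*I*√10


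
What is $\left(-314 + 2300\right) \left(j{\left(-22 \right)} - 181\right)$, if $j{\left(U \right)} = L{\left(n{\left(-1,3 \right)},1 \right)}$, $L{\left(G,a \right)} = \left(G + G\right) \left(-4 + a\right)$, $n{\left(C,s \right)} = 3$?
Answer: $-395214$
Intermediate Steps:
$L{\left(G,a \right)} = 2 G \left(-4 + a\right)$
$j{\left(U \right)} = -18$ ($j{\left(U \right)} = 2 \cdot 3 \left(-4 + 1\right) = 2 \cdot 3 \left(-3\right) = -18$)
$\left(-314 + 2300\right) \left(j{\left(-22 \right)} - 181\right) = \left(-314 + 2300\right) \left(-18 - 181\right) = 1986 \left(-199\right) = -395214$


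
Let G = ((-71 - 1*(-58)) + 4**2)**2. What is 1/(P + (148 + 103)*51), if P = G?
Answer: 1/12810 ≈ 7.8064e-5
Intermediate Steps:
G = 9 (G = ((-71 + 58) + 16)**2 = (-13 + 16)**2 = 3**2 = 9)
P = 9
1/(P + (148 + 103)*51) = 1/(9 + (148 + 103)*51) = 1/(9 + 251*51) = 1/(9 + 12801) = 1/12810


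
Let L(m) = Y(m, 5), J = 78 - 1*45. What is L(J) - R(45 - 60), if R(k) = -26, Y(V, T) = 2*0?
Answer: 26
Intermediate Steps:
Y(V, T) = 0
J = 33 (J = 78 - 45 = 33)
L(m) = 0
L(J) - R(45 - 60) = 0 - 1*(-26) = 0 + 26 = 26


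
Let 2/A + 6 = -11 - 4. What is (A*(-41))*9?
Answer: 246/7 ≈ 35.143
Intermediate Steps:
A = -2/21 (A = 2/(-6 + (-11 - 4)) = 2/(-6 - 15) = 2/(-21) = 2*(-1/21) = -2/21 ≈ -0.095238)
(A*(-41))*9 = -2/21*(-41)*9 = (82/21)*9 = 246/7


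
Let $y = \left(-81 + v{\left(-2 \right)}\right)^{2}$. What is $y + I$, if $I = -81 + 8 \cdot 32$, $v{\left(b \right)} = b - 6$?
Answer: $8096$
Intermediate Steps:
$v{\left(b \right)} = -6 + b$
$I = 175$ ($I = -81 + 256 = 175$)
$y = 7921$ ($y = \left(-81 - 8\right)^{2} = \left(-89\right)^{2} = 7921$)
$y + I = 7921 + 175 = 8096$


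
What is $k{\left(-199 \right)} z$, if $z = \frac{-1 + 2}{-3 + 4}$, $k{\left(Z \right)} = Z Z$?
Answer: $39601$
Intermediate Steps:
$k{\left(Z \right)} = Z^{2}$
$z = 1$ ($z = 1 \cdot 1^{-1} = 1 \cdot 1 = 1$)
$k{\left(-199 \right)} z = \left(-199\right)^{2} \cdot 1 = 39601 \cdot 1 = 39601$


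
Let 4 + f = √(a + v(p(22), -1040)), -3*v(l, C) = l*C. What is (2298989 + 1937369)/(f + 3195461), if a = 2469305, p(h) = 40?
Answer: 2900807105487/2188059204788 - 302597*√22348545/2188059204788 ≈ 1.3251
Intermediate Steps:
v(l, C) = -C*l/3 (v(l, C) = -l*C/3 = -C*l/3)
f = -4 + √22348545/3 (f = -4 + √(2469305 - ⅓*(-1040)*40) = -4 + √(2469305 + 41600/3) = -4 + √(7449515/3) = -4 + √22348545/3 ≈ 1571.8)
(2298989 + 1937369)/(f + 3195461) = (2298989 + 1937369)/((-4 + √22348545/3) + 3195461) = 4236358/(3195457 + √22348545/3)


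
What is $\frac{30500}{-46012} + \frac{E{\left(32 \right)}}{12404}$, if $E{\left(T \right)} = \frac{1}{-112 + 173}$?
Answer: $- \frac{5769398997}{8703675932} \approx -0.66287$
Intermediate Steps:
$E{\left(T \right)} = \frac{1}{61}$
$\frac{30500}{-46012} + \frac{E{\left(32 \right)}}{12404} = \frac{30500}{-46012} + \frac{1}{61 \cdot 12404} = 30500 \left(- \frac{1}{46012}\right) + \frac{1}{61} \cdot \frac{1}{12404} = - \frac{7625}{11503} + \frac{1}{756644} = - \frac{5769398997}{8703675932}$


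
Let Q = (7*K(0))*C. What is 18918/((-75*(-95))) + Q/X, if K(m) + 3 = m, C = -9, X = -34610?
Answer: 43560357/16439750 ≈ 2.6497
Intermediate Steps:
K(m) = -3 + m
Q = 189 (Q = (7*(-3 + 0))*(-9) = (7*(-3))*(-9) = -21*(-9) = 189)
18918/((-75*(-95))) + Q/X = 18918/((-75*(-95))) + 189/(-34610) = 18918/7125 + 189*(-1/34610) = 18918*(1/7125) - 189/34610 = 6306/2375 - 189/34610 = 43560357/16439750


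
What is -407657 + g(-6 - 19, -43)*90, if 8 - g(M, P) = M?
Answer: -404687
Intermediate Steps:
g(M, P) = 8 - M
-407657 + g(-6 - 19, -43)*90 = -407657 + (8 - (-6 - 19))*90 = -407657 + (8 - 1*(-25))*90 = -407657 + (8 + 25)*90 = -407657 + 33*90 = -407657 + 2970 = -404687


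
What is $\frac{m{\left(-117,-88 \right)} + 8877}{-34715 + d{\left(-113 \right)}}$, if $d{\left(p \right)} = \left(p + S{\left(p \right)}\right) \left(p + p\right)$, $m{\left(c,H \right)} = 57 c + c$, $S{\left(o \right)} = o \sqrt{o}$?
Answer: $- \frac{19189107}{73781624501} - \frac{53399958 i \sqrt{113}}{73781624501} \approx -0.00026008 - 0.0076936 i$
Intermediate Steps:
$S{\left(o \right)} = o^{\frac{3}{2}}$
$m{\left(c,H \right)} = 58 c$
$d{\left(p \right)} = 2 p \left(p + p^{\frac{3}{2}}\right)$ ($d{\left(p \right)} = \left(p + p^{\frac{3}{2}}\right) \left(p + p\right) = \left(p + p^{\frac{3}{2}}\right) 2 p = 2 p \left(p + p^{\frac{3}{2}}\right)$)
$\frac{m{\left(-117,-88 \right)} + 8877}{-34715 + d{\left(-113 \right)}} = \frac{58 \left(-117\right) + 8877}{-34715 + 2 \left(-113\right) \left(-113 + \left(-113\right)^{\frac{3}{2}}\right)} = \frac{-6786 + 8877}{-34715 + 2 \left(-113\right) \left(-113 - 113 i \sqrt{113}\right)} = \frac{2091}{-34715 + \left(25538 + 25538 i \sqrt{113}\right)} = \frac{2091}{-9177 + 25538 i \sqrt{113}}$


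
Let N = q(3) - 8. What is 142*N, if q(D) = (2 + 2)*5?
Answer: 1704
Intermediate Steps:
q(D) = 20 (q(D) = 4*5 = 20)
N = 12 (N = 20 - 8 = 12)
142*N = 142*12 = 1704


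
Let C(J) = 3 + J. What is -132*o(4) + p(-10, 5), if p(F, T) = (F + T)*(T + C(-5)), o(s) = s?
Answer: -543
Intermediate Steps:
p(F, T) = (-2 + T)*(F + T) (p(F, T) = (F + T)*(T + (3 - 5)) = (F + T)*(T - 2) = (F + T)*(-2 + T) = (-2 + T)*(F + T))
-132*o(4) + p(-10, 5) = -132*4 + (5**2 - 2*(-10) - 2*5 - 10*5) = -528 + (25 + 20 - 10 - 50) = -528 - 15 = -543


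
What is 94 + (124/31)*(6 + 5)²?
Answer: 578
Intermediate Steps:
94 + (124/31)*(6 + 5)² = 94 + (124*(1/31))*11² = 94 + 4*121 = 94 + 484 = 578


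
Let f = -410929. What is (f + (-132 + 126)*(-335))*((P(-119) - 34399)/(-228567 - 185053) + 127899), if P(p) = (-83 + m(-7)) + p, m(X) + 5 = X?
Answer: -21632477136998567/413620 ≈ -5.2300e+10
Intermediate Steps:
m(X) = -5 + X
P(p) = -95 + p (P(p) = (-83 + (-5 - 7)) + p = (-83 - 12) + p = -95 + p)
(f + (-132 + 126)*(-335))*((P(-119) - 34399)/(-228567 - 185053) + 127899) = (-410929 + (-132 + 126)*(-335))*(((-95 - 119) - 34399)/(-228567 - 185053) + 127899) = (-410929 - 6*(-335))*((-214 - 34399)/(-413620) + 127899) = (-410929 + 2010)*(-34613*(-1/413620) + 127899) = -408919*(34613/413620 + 127899) = -408919*52901618993/413620 = -21632477136998567/413620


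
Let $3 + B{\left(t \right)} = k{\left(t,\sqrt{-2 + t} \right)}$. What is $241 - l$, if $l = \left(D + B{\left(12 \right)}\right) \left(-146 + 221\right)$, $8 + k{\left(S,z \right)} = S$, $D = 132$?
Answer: $-9734$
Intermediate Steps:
$k{\left(S,z \right)} = -8 + S$
$B{\left(t \right)} = -11 + t$ ($B{\left(t \right)} = -3 + \left(-8 + t\right) = -11 + t$)
$l = 9975$ ($l = \left(132 + \left(-11 + 12\right)\right) \left(-146 + 221\right) = \left(132 + 1\right) 75 = 133 \cdot 75 = 9975$)
$241 - l = 241 - 9975 = -9734$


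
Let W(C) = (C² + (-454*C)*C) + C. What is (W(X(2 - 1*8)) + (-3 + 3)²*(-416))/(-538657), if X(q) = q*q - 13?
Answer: 239614/538657 ≈ 0.44484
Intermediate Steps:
X(q) = -13 + q² (X(q) = q² - 13 = -13 + q²)
W(C) = C - 453*C² (W(C) = (C² - 454*C²) + C = -453*C² + C = C - 453*C²)
(W(X(2 - 1*8)) + (-3 + 3)²*(-416))/(-538657) = ((-13 + (2 - 1*8)²)*(1 - 453*(-13 + (2 - 1*8)²)) + (-3 + 3)²*(-416))/(-538657) = ((-13 + (2 - 8)²)*(1 - 453*(-13 + (2 - 8)²)) + 0²*(-416))*(-1/538657) = ((-13 + (-6)²)*(1 - 453*(-13 + (-6)²)) + 0*(-416))*(-1/538657) = ((-13 + 36)*(1 - 453*(-13 + 36)) + 0)*(-1/538657) = (23*(1 - 453*23) + 0)*(-1/538657) = (23*(1 - 10419) + 0)*(-1/538657) = (23*(-10418) + 0)*(-1/538657) = (-239614 + 0)*(-1/538657) = -239614*(-1/538657) = 239614/538657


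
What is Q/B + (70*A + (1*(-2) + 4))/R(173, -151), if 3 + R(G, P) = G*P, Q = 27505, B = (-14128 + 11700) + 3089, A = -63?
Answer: 360754659/8634643 ≈ 41.780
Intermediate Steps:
B = 661 (B = -2428 + 3089 = 661)
R(G, P) = -3 + G*P
Q/B + (70*A + (1*(-2) + 4))/R(173, -151) = 27505/661 + (70*(-63) + (1*(-2) + 4))/(-3 + 173*(-151)) = 27505*(1/661) + (-4410 + (-2 + 4))/(-3 - 26123) = 27505/661 + (-4410 + 2)/(-26126) = 27505/661 - 4408*(-1/26126) = 27505/661 + 2204/13063 = 360754659/8634643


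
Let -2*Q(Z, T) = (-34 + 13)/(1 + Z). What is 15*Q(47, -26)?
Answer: 105/32 ≈ 3.2813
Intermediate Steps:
Q(Z, T) = 21/(2*(1 + Z)) (Q(Z, T) = -(-34 + 13)/(2*(1 + Z)) = -(-21)/(2*(1 + Z)) = 21/(2*(1 + Z)))
15*Q(47, -26) = 15*(21/(2*(1 + 47))) = 15*((21/2)/48) = 15*((21/2)*(1/48)) = 15*(7/32) = 105/32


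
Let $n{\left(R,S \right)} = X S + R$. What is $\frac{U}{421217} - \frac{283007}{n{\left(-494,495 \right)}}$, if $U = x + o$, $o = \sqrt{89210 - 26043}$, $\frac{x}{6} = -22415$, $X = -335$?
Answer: $\frac{96839117209}{70056390223} + \frac{\sqrt{63167}}{421217} \approx 1.3829$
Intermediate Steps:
$x = -134490$ ($x = 6 \left(-22415\right) = -134490$)
$o = \sqrt{63167} \approx 251.33$
$n{\left(R,S \right)} = R - 335 S$ ($n{\left(R,S \right)} = - 335 S + R = R - 335 S$)
$U = -134490 + \sqrt{63167} \approx -1.3424 \cdot 10^{5}$
$\frac{U}{421217} - \frac{283007}{n{\left(-494,495 \right)}} = \frac{-134490 + \sqrt{63167}}{421217} - \frac{283007}{-494 - 165825} = \left(-134490 + \sqrt{63167}\right) \frac{1}{421217} - \frac{283007}{-494 - 165825} = \left(- \frac{134490}{421217} + \frac{\sqrt{63167}}{421217}\right) - \frac{283007}{-166319} = \left(- \frac{134490}{421217} + \frac{\sqrt{63167}}{421217}\right) - - \frac{283007}{166319} = \left(- \frac{134490}{421217} + \frac{\sqrt{63167}}{421217}\right) + \frac{283007}{166319} = \frac{96839117209}{70056390223} + \frac{\sqrt{63167}}{421217}$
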